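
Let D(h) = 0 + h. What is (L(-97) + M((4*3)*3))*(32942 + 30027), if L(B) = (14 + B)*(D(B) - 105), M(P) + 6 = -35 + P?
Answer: 1055423409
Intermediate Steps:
M(P) = -41 + P (M(P) = -6 + (-35 + P) = -41 + P)
D(h) = h
L(B) = (-105 + B)*(14 + B) (L(B) = (14 + B)*(B - 105) = (14 + B)*(-105 + B) = (-105 + B)*(14 + B))
(L(-97) + M((4*3)*3))*(32942 + 30027) = ((-1470 + (-97)² - 91*(-97)) + (-41 + (4*3)*3))*(32942 + 30027) = ((-1470 + 9409 + 8827) + (-41 + 12*3))*62969 = (16766 + (-41 + 36))*62969 = (16766 - 5)*62969 = 16761*62969 = 1055423409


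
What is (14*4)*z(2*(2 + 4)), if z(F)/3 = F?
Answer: 2016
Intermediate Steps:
z(F) = 3*F
(14*4)*z(2*(2 + 4)) = (14*4)*(3*(2*(2 + 4))) = 56*(3*(2*6)) = 56*(3*12) = 56*36 = 2016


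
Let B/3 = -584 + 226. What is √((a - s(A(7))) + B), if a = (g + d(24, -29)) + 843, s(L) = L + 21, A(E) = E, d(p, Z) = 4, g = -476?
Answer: I*√731 ≈ 27.037*I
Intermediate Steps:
s(L) = 21 + L
a = 371 (a = (-476 + 4) + 843 = -472 + 843 = 371)
B = -1074 (B = 3*(-584 + 226) = 3*(-358) = -1074)
√((a - s(A(7))) + B) = √((371 - (21 + 7)) - 1074) = √((371 - 1*28) - 1074) = √((371 - 28) - 1074) = √(343 - 1074) = √(-731) = I*√731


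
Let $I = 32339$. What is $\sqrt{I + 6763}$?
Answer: $7 \sqrt{798} \approx 197.74$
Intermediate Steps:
$\sqrt{I + 6763} = \sqrt{32339 + 6763} = \sqrt{39102} = 7 \sqrt{798}$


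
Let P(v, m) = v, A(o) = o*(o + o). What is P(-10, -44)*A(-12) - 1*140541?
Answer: -143421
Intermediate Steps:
A(o) = 2*o² (A(o) = o*(2*o) = 2*o²)
P(-10, -44)*A(-12) - 1*140541 = -20*(-12)² - 1*140541 = -20*144 - 140541 = -10*288 - 140541 = -2880 - 140541 = -143421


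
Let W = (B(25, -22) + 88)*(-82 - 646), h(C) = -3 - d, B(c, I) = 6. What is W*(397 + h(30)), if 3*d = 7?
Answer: -80407600/3 ≈ -2.6803e+7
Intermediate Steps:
d = 7/3 (d = (⅓)*7 = 7/3 ≈ 2.3333)
h(C) = -16/3 (h(C) = -3 - 1*7/3 = -3 - 7/3 = -16/3)
W = -68432 (W = (6 + 88)*(-82 - 646) = 94*(-728) = -68432)
W*(397 + h(30)) = -68432*(397 - 16/3) = -68432*1175/3 = -80407600/3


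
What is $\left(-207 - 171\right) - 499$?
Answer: $-877$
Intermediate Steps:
$\left(-207 - 171\right) - 499 = -378 - 499 = -877$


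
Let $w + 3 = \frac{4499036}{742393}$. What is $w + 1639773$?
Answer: $\frac{1217358268646}{742393} \approx 1.6398 \cdot 10^{6}$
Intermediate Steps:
$w = \frac{2271857}{742393}$ ($w = -3 + \frac{4499036}{742393} = \frac{2271857}{742393} \approx 3.0602$)
$w + 1639773 = \frac{2271857}{742393} + 1639773 = \frac{1217358268646}{742393}$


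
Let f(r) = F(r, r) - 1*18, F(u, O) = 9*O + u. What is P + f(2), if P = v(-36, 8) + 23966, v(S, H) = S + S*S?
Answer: 25228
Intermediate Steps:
F(u, O) = u + 9*O
v(S, H) = S + S**2
f(r) = -18 + 10*r (f(r) = (r + 9*r) - 1*18 = 10*r - 18 = -18 + 10*r)
P = 25226 (P = -36*(1 - 36) + 23966 = -36*(-35) + 23966 = 1260 + 23966 = 25226)
P + f(2) = 25226 + (-18 + 10*2) = 25226 + (-18 + 20) = 25226 + 2 = 25228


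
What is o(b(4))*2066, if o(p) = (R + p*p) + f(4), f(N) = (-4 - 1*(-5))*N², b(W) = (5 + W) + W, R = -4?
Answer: 373946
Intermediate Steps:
b(W) = 5 + 2*W
f(N) = N² (f(N) = (-4 + 5)*N² = 1*N² = N²)
o(p) = 12 + p² (o(p) = (-4 + p*p) + 4² = (-4 + p²) + 16 = 12 + p²)
o(b(4))*2066 = (12 + (5 + 2*4)²)*2066 = (12 + (5 + 8)²)*2066 = (12 + 13²)*2066 = (12 + 169)*2066 = 181*2066 = 373946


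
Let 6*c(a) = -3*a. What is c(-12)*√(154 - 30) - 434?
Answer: -434 + 12*√31 ≈ -367.19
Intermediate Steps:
c(a) = -a/2 (c(a) = (-3*a)/6 = -a/2)
c(-12)*√(154 - 30) - 434 = (-½*(-12))*√(154 - 30) - 434 = 6*√124 - 434 = 6*(2*√31) - 434 = 12*√31 - 434 = -434 + 12*√31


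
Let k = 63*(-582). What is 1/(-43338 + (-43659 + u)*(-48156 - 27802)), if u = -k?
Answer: 1/531130956 ≈ 1.8828e-9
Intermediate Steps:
k = -36666
u = 36666 (u = -1*(-36666) = 36666)
1/(-43338 + (-43659 + u)*(-48156 - 27802)) = 1/(-43338 + (-43659 + 36666)*(-48156 - 27802)) = 1/(-43338 - 6993*(-75958)) = 1/(-43338 + 531174294) = 1/531130956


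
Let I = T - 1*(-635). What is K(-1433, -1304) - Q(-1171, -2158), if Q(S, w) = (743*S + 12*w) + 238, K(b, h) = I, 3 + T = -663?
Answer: 895680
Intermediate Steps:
T = -666 (T = -3 - 663 = -666)
I = -31 (I = -666 - 1*(-635) = -666 + 635 = -31)
K(b, h) = -31
Q(S, w) = 238 + 12*w + 743*S (Q(S, w) = (12*w + 743*S) + 238 = 238 + 12*w + 743*S)
K(-1433, -1304) - Q(-1171, -2158) = -31 - (238 + 12*(-2158) + 743*(-1171)) = -31 - (238 - 25896 - 870053) = -31 - 1*(-895711) = -31 + 895711 = 895680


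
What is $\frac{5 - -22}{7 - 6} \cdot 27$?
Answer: $729$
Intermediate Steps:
$\frac{5 - -22}{7 - 6} \cdot 27 = \frac{5 + 22}{1} \cdot 27 = 1 \cdot 27 \cdot 27 = 27 \cdot 27 = 729$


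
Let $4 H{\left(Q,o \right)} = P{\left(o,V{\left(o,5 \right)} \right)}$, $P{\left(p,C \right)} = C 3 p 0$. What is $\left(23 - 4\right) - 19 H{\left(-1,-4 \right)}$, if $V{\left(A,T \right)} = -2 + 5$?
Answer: $19$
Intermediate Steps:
$V{\left(A,T \right)} = 3$
$P{\left(p,C \right)} = 0$ ($P{\left(p,C \right)} = 3 C p 0 = 0$)
$H{\left(Q,o \right)} = 0$ ($H{\left(Q,o \right)} = \frac{1}{4} \cdot 0 = 0$)
$\left(23 - 4\right) - 19 H{\left(-1,-4 \right)} = \left(23 - 4\right) - 0 = \left(23 - 4\right) + 0 = 19 + 0 = 19$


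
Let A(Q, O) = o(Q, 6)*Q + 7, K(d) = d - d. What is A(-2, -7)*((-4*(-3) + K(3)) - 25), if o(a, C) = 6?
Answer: 65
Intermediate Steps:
K(d) = 0
A(Q, O) = 7 + 6*Q (A(Q, O) = 6*Q + 7 = 7 + 6*Q)
A(-2, -7)*((-4*(-3) + K(3)) - 25) = (7 + 6*(-2))*((-4*(-3) + 0) - 25) = (7 - 12)*((12 + 0) - 25) = -5*(12 - 25) = -5*(-13) = 65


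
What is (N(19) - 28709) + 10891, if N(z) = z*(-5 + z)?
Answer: -17552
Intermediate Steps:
(N(19) - 28709) + 10891 = (19*(-5 + 19) - 28709) + 10891 = (19*14 - 28709) + 10891 = (266 - 28709) + 10891 = -28443 + 10891 = -17552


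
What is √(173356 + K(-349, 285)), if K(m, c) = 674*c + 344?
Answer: √365790 ≈ 604.81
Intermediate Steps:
K(m, c) = 344 + 674*c
√(173356 + K(-349, 285)) = √(173356 + (344 + 674*285)) = √(173356 + (344 + 192090)) = √(173356 + 192434) = √365790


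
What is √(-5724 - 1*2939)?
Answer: I*√8663 ≈ 93.075*I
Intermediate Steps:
√(-5724 - 1*2939) = √(-5724 - 2939) = √(-8663) = I*√8663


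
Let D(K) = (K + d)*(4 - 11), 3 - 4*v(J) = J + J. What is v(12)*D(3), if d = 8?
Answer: 1617/4 ≈ 404.25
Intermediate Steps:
v(J) = ¾ - J/2 (v(J) = ¾ - (J + J)/4 = ¾ - J/2)
D(K) = -56 - 7*K (D(K) = (K + 8)*(4 - 11) = (8 + K)*(-7) = -56 - 7*K)
v(12)*D(3) = (¾ - ½*12)*(-56 - 7*3) = (¾ - 6)*(-56 - 21) = -21/4*(-77) = 1617/4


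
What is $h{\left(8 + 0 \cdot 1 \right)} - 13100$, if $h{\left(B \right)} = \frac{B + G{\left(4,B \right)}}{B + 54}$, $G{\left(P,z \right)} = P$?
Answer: $- \frac{406094}{31} \approx -13100.0$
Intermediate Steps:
$h{\left(B \right)} = \frac{4 + B}{54 + B}$ ($h{\left(B \right)} = \frac{B + 4}{B + 54} = \frac{4 + B}{54 + B}$)
$h{\left(8 + 0 \cdot 1 \right)} - 13100 = \frac{4 + \left(8 + 0 \cdot 1\right)}{54 + \left(8 + 0 \cdot 1\right)} - 13100 = \frac{4 + \left(8 + 0\right)}{54 + \left(8 + 0\right)} - 13100 = \frac{4 + 8}{54 + 8} - 13100 = \frac{1}{62} \cdot 12 - 13100 = \frac{6}{31} - 13100 = - \frac{406094}{31}$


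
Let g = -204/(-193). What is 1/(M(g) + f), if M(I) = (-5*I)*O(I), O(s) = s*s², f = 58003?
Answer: 1387488001/80469807064723 ≈ 1.7242e-5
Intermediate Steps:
O(s) = s³
g = 204/193 (g = -204*(-1/193) = 204/193 ≈ 1.0570)
M(I) = -5*I⁴ (M(I) = (-5*I)*I³ = -5*I⁴)
1/(M(g) + f) = 1/(-5*(204/193)⁴ + 58003) = 1/(-5*1731891456/1387488001 + 58003) = 1/(-8659457280/1387488001 + 58003) = 1/(80469807064723/1387488001) = 1387488001/80469807064723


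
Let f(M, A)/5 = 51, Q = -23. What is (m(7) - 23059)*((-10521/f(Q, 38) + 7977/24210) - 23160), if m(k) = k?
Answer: 143868684374/269 ≈ 5.3483e+8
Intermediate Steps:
f(M, A) = 255 (f(M, A) = 5*51 = 255)
(m(7) - 23059)*((-10521/f(Q, 38) + 7977/24210) - 23160) = (7 - 23059)*((-10521/255 + 7977/24210) - 23160) = -23052*((-10521*1/255 + 7977*(1/24210)) - 23160) = -23052*((-3507/85 + 2659/8070) - 23160) = -23052*(-1123019/27438 - 23160) = -23052*(-636587099/27438) = 143868684374/269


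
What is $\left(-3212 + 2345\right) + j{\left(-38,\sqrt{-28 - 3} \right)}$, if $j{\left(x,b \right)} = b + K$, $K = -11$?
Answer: $-878 + i \sqrt{31} \approx -878.0 + 5.5678 i$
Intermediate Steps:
$j{\left(x,b \right)} = -11 + b$ ($j{\left(x,b \right)} = b - 11 = -11 + b$)
$\left(-3212 + 2345\right) + j{\left(-38,\sqrt{-28 - 3} \right)} = \left(-3212 + 2345\right) - \left(11 - \sqrt{-28 - 3}\right) = -867 - \left(11 - \sqrt{-28 - 3}\right) = -867 - \left(11 - \sqrt{-31}\right) = -867 - \left(11 - i \sqrt{31}\right) = -878 + i \sqrt{31}$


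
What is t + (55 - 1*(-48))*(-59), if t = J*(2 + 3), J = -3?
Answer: -6092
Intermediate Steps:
t = -15 (t = -3*(2 + 3) = -3*5 = -15)
t + (55 - 1*(-48))*(-59) = -15 + (55 - 1*(-48))*(-59) = -15 + (55 + 48)*(-59) = -15 + 103*(-59) = -15 - 6077 = -6092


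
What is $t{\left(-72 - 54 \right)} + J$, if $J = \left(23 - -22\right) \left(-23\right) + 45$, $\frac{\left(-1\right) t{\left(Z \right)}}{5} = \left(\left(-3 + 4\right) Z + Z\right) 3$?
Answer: $2790$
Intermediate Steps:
$t{\left(Z \right)} = - 30 Z$ ($t{\left(Z \right)} = - 5 \left(\left(-3 + 4\right) Z + Z\right) 3 = - 5 \left(1 Z + Z\right) 3 = - 5 \left(Z + Z\right) 3 = - 5 \cdot 2 Z 3 = - 5 \cdot 6 Z = - 30 Z$)
$J = -990$ ($J = \left(23 + 22\right) \left(-23\right) + 45 = 45 \left(-23\right) + 45 = -1035 + 45 = -990$)
$t{\left(-72 - 54 \right)} + J = - 30 \left(-72 - 54\right) - 990 = \left(-30\right) \left(-126\right) - 990 = 3780 - 990 = 2790$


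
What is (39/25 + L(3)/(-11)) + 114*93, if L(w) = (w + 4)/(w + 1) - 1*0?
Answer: 11663741/1100 ≈ 10603.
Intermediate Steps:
L(w) = (4 + w)/(1 + w) (L(w) = (4 + w)/(1 + w) + 0 = (4 + w)/(1 + w))
(39/25 + L(3)/(-11)) + 114*93 = (39/25 + ((4 + 3)/(1 + 3))/(-11)) + 114*93 = (39*(1/25) + (7/4)*(-1/11)) + 10602 = (39/25 + ((1/4)*7)*(-1/11)) + 10602 = (39/25 + (7/4)*(-1/11)) + 10602 = (39/25 - 7/44) + 10602 = 1541/1100 + 10602 = 11663741/1100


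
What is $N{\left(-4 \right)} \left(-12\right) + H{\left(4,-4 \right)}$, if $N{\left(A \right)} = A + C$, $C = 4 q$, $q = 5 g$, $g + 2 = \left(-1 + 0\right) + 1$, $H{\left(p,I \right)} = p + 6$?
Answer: $538$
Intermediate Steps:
$H{\left(p,I \right)} = 6 + p$
$g = -2$ ($g = -2 + \left(\left(-1 + 0\right) + 1\right) = -2 + \left(-1 + 1\right) = -2 + 0 = -2$)
$q = -10$ ($q = 5 \left(-2\right) = -10$)
$C = -40$ ($C = 4 \left(-10\right) = -40$)
$N{\left(A \right)} = -40 + A$ ($N{\left(A \right)} = A - 40 = -40 + A$)
$N{\left(-4 \right)} \left(-12\right) + H{\left(4,-4 \right)} = \left(-40 - 4\right) \left(-12\right) + \left(6 + 4\right) = \left(-44\right) \left(-12\right) + 10 = 528 + 10 = 538$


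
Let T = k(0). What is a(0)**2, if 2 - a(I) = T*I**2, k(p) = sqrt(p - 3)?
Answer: 4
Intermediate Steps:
k(p) = sqrt(-3 + p)
T = I*sqrt(3) (T = sqrt(-3 + 0) = sqrt(-3) = I*sqrt(3) ≈ 1.732*I)
a(I) = 2 - I*sqrt(3)*I**2
a(0)**2 = (2 - 1*I*sqrt(3)*0**2)**2 = (2 - 1*I*sqrt(3)*0)**2 = (2 + 0)**2 = 2**2 = 4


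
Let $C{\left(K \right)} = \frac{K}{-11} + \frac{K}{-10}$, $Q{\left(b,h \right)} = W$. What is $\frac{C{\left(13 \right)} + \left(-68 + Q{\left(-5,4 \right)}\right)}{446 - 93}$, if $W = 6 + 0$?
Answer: $- \frac{7093}{38830} \approx -0.18267$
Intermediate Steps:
$W = 6$
$Q{\left(b,h \right)} = 6$
$C{\left(K \right)} = - \frac{21 K}{110}$ ($C{\left(K \right)} = K \left(- \frac{1}{11}\right) + K \left(- \frac{1}{10}\right) = - \frac{K}{11} - \frac{K}{10} = - \frac{21 K}{110}$)
$\frac{C{\left(13 \right)} + \left(-68 + Q{\left(-5,4 \right)}\right)}{446 - 93} = \frac{\left(- \frac{21}{110}\right) 13 + \left(-68 + 6\right)}{446 - 93} = \frac{- \frac{273}{110} - 62}{353} = \left(- \frac{7093}{110}\right) \frac{1}{353} = - \frac{7093}{38830}$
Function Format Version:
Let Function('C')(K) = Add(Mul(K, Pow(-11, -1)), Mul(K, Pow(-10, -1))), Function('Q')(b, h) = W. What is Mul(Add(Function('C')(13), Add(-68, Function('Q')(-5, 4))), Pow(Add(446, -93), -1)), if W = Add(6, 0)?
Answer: Rational(-7093, 38830) ≈ -0.18267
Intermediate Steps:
W = 6
Function('Q')(b, h) = 6
Function('C')(K) = Mul(Rational(-21, 110), K) (Function('C')(K) = Add(Mul(K, Rational(-1, 11)), Mul(K, Rational(-1, 10))) = Add(Mul(Rational(-1, 11), K), Mul(Rational(-1, 10), K)) = Mul(Rational(-21, 110), K))
Mul(Add(Function('C')(13), Add(-68, Function('Q')(-5, 4))), Pow(Add(446, -93), -1)) = Mul(Add(Mul(Rational(-21, 110), 13), Add(-68, 6)), Pow(Add(446, -93), -1)) = Mul(Add(Rational(-273, 110), -62), Pow(353, -1)) = Mul(Rational(-7093, 110), Rational(1, 353)) = Rational(-7093, 38830)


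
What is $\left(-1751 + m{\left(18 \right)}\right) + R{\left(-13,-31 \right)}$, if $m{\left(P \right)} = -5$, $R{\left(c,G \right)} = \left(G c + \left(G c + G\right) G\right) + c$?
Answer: $-12898$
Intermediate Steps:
$R{\left(c,G \right)} = c + G c + G \left(G + G c\right)$ ($R{\left(c,G \right)} = \left(G c + \left(G + G c\right) G\right) + c = \left(G c + G \left(G + G c\right)\right) + c = c + G c + G \left(G + G c\right)$)
$\left(-1751 + m{\left(18 \right)}\right) + R{\left(-13,-31 \right)} = \left(-1751 - 5\right) - \left(-390 + 11532\right) = -1756 + \left(-13 + 961 + 403 - 12493\right) = -1756 - 11142 = -12898$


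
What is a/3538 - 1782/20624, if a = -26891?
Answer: -140226175/18241928 ≈ -7.6870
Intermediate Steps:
a/3538 - 1782/20624 = -26891/3538 - 1782/20624 = -26891*1/3538 - 1782*1/20624 = -26891/3538 - 891/10312 = -140226175/18241928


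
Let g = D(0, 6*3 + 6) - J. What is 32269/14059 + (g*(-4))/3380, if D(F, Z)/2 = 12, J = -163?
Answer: 24638272/11879855 ≈ 2.0740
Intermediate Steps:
D(F, Z) = 24 (D(F, Z) = 2*12 = 24)
g = 187 (g = 24 - 1*(-163) = 24 + 163 = 187)
32269/14059 + (g*(-4))/3380 = 32269/14059 + (187*(-4))/3380 = 32269*(1/14059) - 748*1/3380 = 32269/14059 - 187/845 = 24638272/11879855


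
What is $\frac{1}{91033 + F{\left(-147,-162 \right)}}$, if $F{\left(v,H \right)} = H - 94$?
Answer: $\frac{1}{90777} \approx 1.1016 \cdot 10^{-5}$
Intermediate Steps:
$F{\left(v,H \right)} = -94 + H$
$\frac{1}{91033 + F{\left(-147,-162 \right)}} = \frac{1}{91033 - 256} = \frac{1}{90777}$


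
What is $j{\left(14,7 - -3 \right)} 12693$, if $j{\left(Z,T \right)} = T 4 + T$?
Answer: $634650$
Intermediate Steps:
$j{\left(Z,T \right)} = 5 T$ ($j{\left(Z,T \right)} = 4 T + T = 5 T$)
$j{\left(14,7 - -3 \right)} 12693 = 5 \left(7 - -3\right) 12693 = 5 \left(7 + 3\right) 12693 = 5 \cdot 10 \cdot 12693 = 50 \cdot 12693 = 634650$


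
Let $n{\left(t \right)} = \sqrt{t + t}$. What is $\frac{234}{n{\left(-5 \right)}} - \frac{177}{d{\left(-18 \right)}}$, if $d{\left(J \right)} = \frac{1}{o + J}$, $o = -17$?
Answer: $6195 - \frac{117 i \sqrt{10}}{5} \approx 6195.0 - 73.997 i$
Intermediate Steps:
$n{\left(t \right)} = \sqrt{2} \sqrt{t}$ ($n{\left(t \right)} = \sqrt{2 t} = \sqrt{2} \sqrt{t}$)
$d{\left(J \right)} = \frac{1}{-17 + J}$
$\frac{234}{n{\left(-5 \right)}} - \frac{177}{d{\left(-18 \right)}} = \frac{234}{\sqrt{2} \sqrt{-5}} - \frac{177}{\frac{1}{-17 - 18}} = \frac{234}{\sqrt{2} i \sqrt{5}} - \frac{177}{\frac{1}{-35}} = \frac{234}{i \sqrt{10}} - \frac{177}{- \frac{1}{35}} = 234 \left(- \frac{i \sqrt{10}}{10}\right) - -6195 = - \frac{117 i \sqrt{10}}{5} + 6195 = 6195 - \frac{117 i \sqrt{10}}{5}$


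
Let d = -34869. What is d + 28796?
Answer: -6073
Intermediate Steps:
d + 28796 = -34869 + 28796 = -6073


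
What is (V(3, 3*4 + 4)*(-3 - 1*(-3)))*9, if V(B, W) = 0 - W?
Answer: 0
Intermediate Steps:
V(B, W) = -W
(V(3, 3*4 + 4)*(-3 - 1*(-3)))*9 = ((-(3*4 + 4))*(-3 - 1*(-3)))*9 = ((-(12 + 4))*(-3 + 3))*9 = (-1*16*0)*9 = -16*0*9 = 0*9 = 0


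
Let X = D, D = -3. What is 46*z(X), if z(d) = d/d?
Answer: 46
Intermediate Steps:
X = -3
z(d) = 1
46*z(X) = 46*1 = 46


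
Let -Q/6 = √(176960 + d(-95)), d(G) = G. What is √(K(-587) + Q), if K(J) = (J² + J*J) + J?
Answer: √(688551 - 6*√176865) ≈ 828.27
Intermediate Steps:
K(J) = J + 2*J² (K(J) = (J² + J²) + J = 2*J² + J = J + 2*J²)
Q = -6*√176865 (Q = -6*√(176960 - 95) = -6*√176865 ≈ -2523.3)
√(K(-587) + Q) = √(-587*(1 + 2*(-587)) - 6*√176865) = √(-587*(1 - 1174) - 6*√176865) = √(-587*(-1173) - 6*√176865) = √(688551 - 6*√176865)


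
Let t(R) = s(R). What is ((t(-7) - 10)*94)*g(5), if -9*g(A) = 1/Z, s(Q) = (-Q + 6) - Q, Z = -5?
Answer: 188/9 ≈ 20.889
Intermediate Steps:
s(Q) = 6 - 2*Q (s(Q) = (6 - Q) - Q = 6 - 2*Q)
t(R) = 6 - 2*R
g(A) = 1/45 (g(A) = -⅑/(-5) = -⅑*(-⅕) = 1/45)
((t(-7) - 10)*94)*g(5) = (((6 - 2*(-7)) - 10)*94)*(1/45) = (((6 + 14) - 10)*94)*(1/45) = ((20 - 10)*94)*(1/45) = (10*94)*(1/45) = 940*(1/45) = 188/9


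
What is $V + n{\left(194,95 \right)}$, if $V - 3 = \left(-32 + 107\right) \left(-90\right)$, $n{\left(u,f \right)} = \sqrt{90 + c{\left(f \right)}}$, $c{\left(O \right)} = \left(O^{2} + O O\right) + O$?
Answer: $-6747 + \sqrt{18235} \approx -6612.0$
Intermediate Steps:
$c{\left(O \right)} = O + 2 O^{2}$ ($c{\left(O \right)} = \left(O^{2} + O^{2}\right) + O = 2 O^{2} + O = O + 2 O^{2}$)
$n{\left(u,f \right)} = \sqrt{90 + f \left(1 + 2 f\right)}$
$V = -6747$ ($V = 3 + \left(-32 + 107\right) \left(-90\right) = 3 + 75 \left(-90\right) = 3 - 6750 = -6747$)
$V + n{\left(194,95 \right)} = -6747 + \sqrt{90 + 95 \left(1 + 2 \cdot 95\right)} = -6747 + \sqrt{90 + 95 \left(1 + 190\right)} = -6747 + \sqrt{90 + 95 \cdot 191} = -6747 + \sqrt{90 + 18145} = -6747 + \sqrt{18235}$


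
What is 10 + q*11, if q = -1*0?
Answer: 10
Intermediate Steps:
q = 0
10 + q*11 = 10 + 0*11 = 10 + 0 = 10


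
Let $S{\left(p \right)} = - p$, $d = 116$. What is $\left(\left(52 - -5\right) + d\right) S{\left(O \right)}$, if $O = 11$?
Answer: $-1903$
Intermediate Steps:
$\left(\left(52 - -5\right) + d\right) S{\left(O \right)} = \left(\left(52 - -5\right) + 116\right) \left(\left(-1\right) 11\right) = \left(\left(52 + 5\right) + 116\right) \left(-11\right) = \left(57 + 116\right) \left(-11\right) = 173 \left(-11\right) = -1903$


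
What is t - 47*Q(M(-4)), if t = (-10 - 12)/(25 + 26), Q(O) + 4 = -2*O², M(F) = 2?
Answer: 28742/51 ≈ 563.57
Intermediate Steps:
Q(O) = -4 - 2*O²
t = -22/51 ≈ -0.43137
t - 47*Q(M(-4)) = -22/51 - 47*(-4 - 2*2²) = -22/51 - 47*(-4 - 2*4) = -22/51 - 47*(-4 - 8) = -22/51 - 47*(-12) = -22/51 + 564 = 28742/51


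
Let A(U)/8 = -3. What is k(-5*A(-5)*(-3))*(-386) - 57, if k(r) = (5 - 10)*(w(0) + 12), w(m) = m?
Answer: 23103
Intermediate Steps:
A(U) = -24 (A(U) = 8*(-3) = -24)
k(r) = -60 (k(r) = (5 - 10)*(0 + 12) = -5*12 = -60)
k(-5*A(-5)*(-3))*(-386) - 57 = -60*(-386) - 57 = 23160 - 57 = 23103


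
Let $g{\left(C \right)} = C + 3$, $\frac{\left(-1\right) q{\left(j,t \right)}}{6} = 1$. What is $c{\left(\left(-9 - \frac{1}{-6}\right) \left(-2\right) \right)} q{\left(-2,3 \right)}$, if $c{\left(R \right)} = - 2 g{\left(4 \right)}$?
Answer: $84$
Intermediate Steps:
$q{\left(j,t \right)} = -6$ ($q{\left(j,t \right)} = \left(-6\right) 1 = -6$)
$g{\left(C \right)} = 3 + C$
$c{\left(R \right)} = -14$ ($c{\left(R \right)} = - 2 \left(3 + 4\right) = \left(-2\right) 7 = -14$)
$c{\left(\left(-9 - \frac{1}{-6}\right) \left(-2\right) \right)} q{\left(-2,3 \right)} = \left(-14\right) \left(-6\right) = 84$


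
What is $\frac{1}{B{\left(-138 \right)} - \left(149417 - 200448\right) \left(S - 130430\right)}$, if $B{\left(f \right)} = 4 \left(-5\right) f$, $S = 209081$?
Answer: $\frac{1}{4013641941} \approx 2.4915 \cdot 10^{-10}$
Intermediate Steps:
$B{\left(f \right)} = - 20 f$
$\frac{1}{B{\left(-138 \right)} - \left(149417 - 200448\right) \left(S - 130430\right)} = \frac{1}{\left(-20\right) \left(-138\right) - \left(149417 - 200448\right) \left(209081 - 130430\right)} = \frac{1}{2760 - \left(-51031\right) 78651} = \frac{1}{2760 - -4013639181} = \frac{1}{2760 + 4013639181} = \frac{1}{4013641941}$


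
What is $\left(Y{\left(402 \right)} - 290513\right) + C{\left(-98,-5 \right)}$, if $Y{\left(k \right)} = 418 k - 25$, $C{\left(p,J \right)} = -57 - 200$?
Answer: $-122759$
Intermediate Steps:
$C{\left(p,J \right)} = -257$
$Y{\left(k \right)} = -25 + 418 k$
$\left(Y{\left(402 \right)} - 290513\right) + C{\left(-98,-5 \right)} = \left(\left(-25 + 418 \cdot 402\right) - 290513\right) - 257 = \left(\left(-25 + 168036\right) - 290513\right) - 257 = \left(168011 - 290513\right) - 257 = -122502 - 257 = -122759$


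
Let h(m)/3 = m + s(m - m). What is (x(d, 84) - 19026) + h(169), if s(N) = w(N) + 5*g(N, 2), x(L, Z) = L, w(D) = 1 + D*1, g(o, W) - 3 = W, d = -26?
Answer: -18467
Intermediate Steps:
g(o, W) = 3 + W
w(D) = 1 + D
s(N) = 26 + N (s(N) = (1 + N) + 5*(3 + 2) = (1 + N) + 5*5 = (1 + N) + 25 = 26 + N)
h(m) = 78 + 3*m (h(m) = 3*(m + (26 + (m - m))) = 3*(m + (26 + 0)) = 3*(m + 26) = 3*(26 + m) = 78 + 3*m)
(x(d, 84) - 19026) + h(169) = (-26 - 19026) + (78 + 3*169) = -19052 + (78 + 507) = -19052 + 585 = -18467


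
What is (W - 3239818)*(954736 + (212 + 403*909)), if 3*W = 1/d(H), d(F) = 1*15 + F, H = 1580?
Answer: -1365540278327965/319 ≈ -4.2807e+12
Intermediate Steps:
d(F) = 15 + F
W = 1/4785 (W = 1/(3*(15 + 1580)) = (⅓)/1595 = (⅓)*(1/1595) = 1/4785 ≈ 0.00020899)
(W - 3239818)*(954736 + (212 + 403*909)) = (1/4785 - 3239818)*(954736 + (212 + 403*909)) = -15502529129*(954736 + (212 + 366327))/4785 = -15502529129*(954736 + 366539)/4785 = -15502529129/4785*1321275 = -1365540278327965/319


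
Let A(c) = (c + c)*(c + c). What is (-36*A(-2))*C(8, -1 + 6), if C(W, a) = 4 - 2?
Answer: -1152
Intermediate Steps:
C(W, a) = 2
A(c) = 4*c**2 (A(c) = (2*c)*(2*c) = 4*c**2)
(-36*A(-2))*C(8, -1 + 6) = -144*(-2)**2*2 = -144*4*2 = -36*16*2 = -576*2 = -1152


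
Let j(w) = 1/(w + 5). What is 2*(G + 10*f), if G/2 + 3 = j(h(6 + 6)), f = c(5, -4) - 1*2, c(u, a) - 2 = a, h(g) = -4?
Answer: -88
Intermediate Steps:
c(u, a) = 2 + a
j(w) = 1/(5 + w)
f = -4 (f = (2 - 4) - 1*2 = -2 - 2 = -4)
G = -4 (G = -6 + 2/(5 - 4) = -6 + 2/1 = -6 + 2*1 = -6 + 2 = -4)
2*(G + 10*f) = 2*(-4 + 10*(-4)) = 2*(-4 - 40) = 2*(-44) = -88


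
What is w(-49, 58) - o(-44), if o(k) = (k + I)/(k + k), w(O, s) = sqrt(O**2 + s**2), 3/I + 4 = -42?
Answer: -2027/4048 + sqrt(5765) ≈ 75.427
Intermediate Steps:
I = -3/46 (I = 3/(-4 - 42) = 3/(-46) = 3*(-1/46) = -3/46 ≈ -0.065217)
o(k) = (-3/46 + k)/(2*k) (o(k) = (k - 3/46)/(k + k) = (-3/46 + k)/((2*k)) = (-3/46 + k)*(1/(2*k)) = (-3/46 + k)/(2*k))
w(-49, 58) - o(-44) = sqrt((-49)**2 + 58**2) - (-3 + 46*(-44))/(92*(-44)) = sqrt(2401 + 3364) - (-1)*(-3 - 2024)/(92*44) = sqrt(5765) - (-1)*(-2027)/(92*44) = sqrt(5765) - 1*2027/4048 = sqrt(5765) - 2027/4048 = -2027/4048 + sqrt(5765)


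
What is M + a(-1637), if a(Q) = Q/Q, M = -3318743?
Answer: -3318742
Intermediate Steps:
a(Q) = 1
M + a(-1637) = -3318743 + 1 = -3318742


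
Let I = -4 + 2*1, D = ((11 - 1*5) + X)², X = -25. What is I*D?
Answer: -722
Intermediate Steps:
D = 361 (D = ((11 - 1*5) - 25)² = ((11 - 5) - 25)² = (6 - 25)² = (-19)² = 361)
I = -2 (I = -4 + 2 = -2)
I*D = -2*361 = -722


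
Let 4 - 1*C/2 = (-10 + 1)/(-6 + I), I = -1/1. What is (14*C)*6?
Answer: 456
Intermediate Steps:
I = -1 (I = -1*1 = -1)
C = 38/7 (C = 8 - 2*(-10 + 1)/(-6 - 1) = 8 - (-18)/(-7) = 8 - (-18)*(-1)/7 = 8 - 2*9/7 = 8 - 18/7 = 38/7 ≈ 5.4286)
(14*C)*6 = (14*(38/7))*6 = 76*6 = 456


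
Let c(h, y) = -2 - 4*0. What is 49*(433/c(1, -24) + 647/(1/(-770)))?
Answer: -48843837/2 ≈ -2.4422e+7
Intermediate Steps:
c(h, y) = -2 (c(h, y) = -2 + 0 = -2)
49*(433/c(1, -24) + 647/(1/(-770))) = 49*(433/(-2) + 647/(1/(-770))) = 49*(433*(-½) + 647/(-1/770)) = 49*(-433/2 + 647*(-770)) = 49*(-433/2 - 498190) = 49*(-996813/2) = -48843837/2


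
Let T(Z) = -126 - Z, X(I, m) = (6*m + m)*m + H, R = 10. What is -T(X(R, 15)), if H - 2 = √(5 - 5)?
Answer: 1703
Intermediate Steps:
H = 2 (H = 2 + √(5 - 5) = 2 + √0 = 2 + 0 = 2)
X(I, m) = 2 + 7*m² (X(I, m) = (6*m + m)*m + 2 = (7*m)*m + 2 = 7*m² + 2 = 2 + 7*m²)
-T(X(R, 15)) = -(-126 - (2 + 7*15²)) = -(-126 - (2 + 7*225)) = -(-126 - (2 + 1575)) = -(-126 - 1*1577) = -(-126 - 1577) = -1*(-1703) = 1703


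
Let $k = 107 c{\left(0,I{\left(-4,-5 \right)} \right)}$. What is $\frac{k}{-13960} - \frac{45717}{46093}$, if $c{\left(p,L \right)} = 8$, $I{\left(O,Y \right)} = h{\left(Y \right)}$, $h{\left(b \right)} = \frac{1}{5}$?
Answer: $- \frac{84708116}{80432285} \approx -1.0532$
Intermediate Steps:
$h{\left(b \right)} = \frac{1}{5}$
$I{\left(O,Y \right)} = \frac{1}{5}$
$k = 856$ ($k = 107 \cdot 8 = 856$)
$\frac{k}{-13960} - \frac{45717}{46093} = \frac{856}{-13960} - \frac{45717}{46093} = 856 \left(- \frac{1}{13960}\right) - \frac{45717}{46093} = - \frac{107}{1745} - \frac{45717}{46093} = - \frac{84708116}{80432285}$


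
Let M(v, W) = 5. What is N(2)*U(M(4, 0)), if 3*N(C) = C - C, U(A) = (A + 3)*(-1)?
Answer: 0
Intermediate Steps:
U(A) = -3 - A (U(A) = (3 + A)*(-1) = -3 - A)
N(C) = 0 (N(C) = (C - C)/3 = (1/3)*0 = 0)
N(2)*U(M(4, 0)) = 0*(-3 - 1*5) = 0*(-3 - 5) = 0*(-8) = 0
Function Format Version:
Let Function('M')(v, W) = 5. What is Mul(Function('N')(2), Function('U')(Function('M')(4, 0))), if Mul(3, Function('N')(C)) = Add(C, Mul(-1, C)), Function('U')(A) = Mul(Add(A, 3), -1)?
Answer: 0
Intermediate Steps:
Function('U')(A) = Add(-3, Mul(-1, A)) (Function('U')(A) = Mul(Add(3, A), -1) = Add(-3, Mul(-1, A)))
Function('N')(C) = 0 (Function('N')(C) = Mul(Rational(1, 3), Add(C, Mul(-1, C))) = Mul(Rational(1, 3), 0) = 0)
Mul(Function('N')(2), Function('U')(Function('M')(4, 0))) = Mul(0, Add(-3, Mul(-1, 5))) = Mul(0, Add(-3, -5)) = Mul(0, -8) = 0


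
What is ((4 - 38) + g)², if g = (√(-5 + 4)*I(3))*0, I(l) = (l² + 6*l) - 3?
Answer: 1156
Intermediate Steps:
I(l) = -3 + l² + 6*l
g = 0 (g = (√(-5 + 4)*(-3 + 3² + 6*3))*0 = (√(-1)*(-3 + 9 + 18))*0 = (I*24)*0 = (24*I)*0 = 0)
((4 - 38) + g)² = ((4 - 38) + 0)² = (-34 + 0)² = (-34)² = 1156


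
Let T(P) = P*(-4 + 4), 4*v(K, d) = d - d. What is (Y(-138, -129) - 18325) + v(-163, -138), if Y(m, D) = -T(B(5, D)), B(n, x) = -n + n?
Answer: -18325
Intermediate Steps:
v(K, d) = 0 (v(K, d) = (d - d)/4 = (¼)*0 = 0)
B(n, x) = 0
T(P) = 0 (T(P) = P*0 = 0)
Y(m, D) = 0 (Y(m, D) = -1*0 = 0)
(Y(-138, -129) - 18325) + v(-163, -138) = (0 - 18325) + 0 = -18325 + 0 = -18325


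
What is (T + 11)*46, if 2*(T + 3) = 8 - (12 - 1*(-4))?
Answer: 184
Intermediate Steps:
T = -7 (T = -3 + (8 - (12 - 1*(-4)))/2 = -3 + (8 - (12 + 4))/2 = -3 + (8 - 1*16)/2 = -3 + (8 - 16)/2 = -3 + (½)*(-8) = -3 - 4 = -7)
(T + 11)*46 = (-7 + 11)*46 = 4*46 = 184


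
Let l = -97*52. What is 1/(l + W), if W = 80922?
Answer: 1/75878 ≈ 1.3179e-5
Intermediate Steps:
l = -5044
1/(l + W) = 1/(-5044 + 80922) = 1/75878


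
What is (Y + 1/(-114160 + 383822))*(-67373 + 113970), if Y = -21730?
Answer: -273047015803623/269662 ≈ -1.0126e+9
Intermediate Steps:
(Y + 1/(-114160 + 383822))*(-67373 + 113970) = (-21730 + 1/(-114160 + 383822))*(-67373 + 113970) = (-21730 + 1/269662)*46597 = -5859755259/269662*46597 = -273047015803623/269662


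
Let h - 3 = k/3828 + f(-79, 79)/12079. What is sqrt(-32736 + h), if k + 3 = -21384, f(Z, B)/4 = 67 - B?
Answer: I*sqrt(1944300123966302971)/7706402 ≈ 180.94*I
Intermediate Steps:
f(Z, B) = 268 - 4*B (f(Z, B) = 4*(67 - B) = 268 - 4*B)
k = -21387 (k = -3 - 21384 = -21387)
h = -39934027/15412804 (h = 3 + (-21387/3828 + (268 - 4*79)/12079) = 3 + (-21387*1/3828 + (268 - 316)*(1/12079)) = 3 + (-7129/1276 - 48*1/12079) = 3 + (-7129/1276 - 48/12079) = 3 - 86172439/15412804 = -39934027/15412804 ≈ -2.5910)
sqrt(-32736 + h) = sqrt(-32736 - 39934027/15412804) = sqrt(-504593485771/15412804) = I*sqrt(1944300123966302971)/7706402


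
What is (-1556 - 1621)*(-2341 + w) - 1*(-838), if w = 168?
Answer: 6904459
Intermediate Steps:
(-1556 - 1621)*(-2341 + w) - 1*(-838) = (-1556 - 1621)*(-2341 + 168) - 1*(-838) = -3177*(-2173) + 838 = 6903621 + 838 = 6904459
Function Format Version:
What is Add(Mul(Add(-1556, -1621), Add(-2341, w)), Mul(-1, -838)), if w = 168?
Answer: 6904459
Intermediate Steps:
Add(Mul(Add(-1556, -1621), Add(-2341, w)), Mul(-1, -838)) = Add(Mul(Add(-1556, -1621), Add(-2341, 168)), Mul(-1, -838)) = Add(Mul(-3177, -2173), 838) = Add(6903621, 838) = 6904459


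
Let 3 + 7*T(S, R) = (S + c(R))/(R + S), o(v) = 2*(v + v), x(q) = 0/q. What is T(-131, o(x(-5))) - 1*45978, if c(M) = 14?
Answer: -42162102/917 ≈ -45978.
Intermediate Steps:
x(q) = 0
o(v) = 4*v (o(v) = 2*(2*v) = 4*v)
T(S, R) = -3/7 + (14 + S)/(7*(R + S)) (T(S, R) = -3/7 + ((S + 14)/(R + S))/7 = -3/7 + ((14 + S)/(R + S))/7 = -3/7 + (14 + S)/(7*(R + S)))
T(-131, o(x(-5))) - 1*45978 = (14 - 12*0 - 2*(-131))/(7*(4*0 - 131)) - 1*45978 = (14 - 3*0 + 262)/(7*(0 - 131)) - 45978 = (⅐)*(14 + 0 + 262)/(-131) - 45978 = (⅐)*(-1/131)*276 - 45978 = -276/917 - 45978 = -42162102/917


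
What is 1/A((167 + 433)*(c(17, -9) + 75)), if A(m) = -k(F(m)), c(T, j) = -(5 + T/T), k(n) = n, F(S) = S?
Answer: -1/41400 ≈ -2.4155e-5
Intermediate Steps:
c(T, j) = -6 (c(T, j) = -(5 + 1) = -1*6 = -6)
A(m) = -m
1/A((167 + 433)*(c(17, -9) + 75)) = 1/(-(167 + 433)*(-6 + 75)) = 1/(-600*69) = 1/(-1*41400) = 1/(-41400) = -1/41400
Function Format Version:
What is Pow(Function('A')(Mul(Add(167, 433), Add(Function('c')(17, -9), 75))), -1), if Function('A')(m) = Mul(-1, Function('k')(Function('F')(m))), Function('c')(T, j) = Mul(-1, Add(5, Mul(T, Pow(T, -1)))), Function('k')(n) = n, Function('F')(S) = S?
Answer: Rational(-1, 41400) ≈ -2.4155e-5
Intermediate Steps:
Function('c')(T, j) = -6 (Function('c')(T, j) = Mul(-1, Add(5, 1)) = Mul(-1, 6) = -6)
Function('A')(m) = Mul(-1, m)
Pow(Function('A')(Mul(Add(167, 433), Add(Function('c')(17, -9), 75))), -1) = Pow(Mul(-1, Mul(Add(167, 433), Add(-6, 75))), -1) = Pow(Mul(-1, Mul(600, 69)), -1) = Pow(Mul(-1, 41400), -1) = Pow(-41400, -1) = Rational(-1, 41400)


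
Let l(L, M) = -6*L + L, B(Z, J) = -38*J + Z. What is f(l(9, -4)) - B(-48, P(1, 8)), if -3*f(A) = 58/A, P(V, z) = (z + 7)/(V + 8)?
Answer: 15088/135 ≈ 111.76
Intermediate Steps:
P(V, z) = (7 + z)/(8 + V)
B(Z, J) = Z - 38*J
l(L, M) = -5*L
f(A) = -58/(3*A)
f(l(9, -4)) - B(-48, P(1, 8)) = -58/(3*((-5*9))) - (-48 - 38*(7 + 8)/(8 + 1)) = -58/3/(-45) - (-48 - 38*15/9) = -58/3*(-1/45) - (-48 - 38*15/9) = 58/135 - (-48 - 38*5/3) = 58/135 - (-48 - 190/3) = 58/135 - 1*(-334/3) = 58/135 + 334/3 = 15088/135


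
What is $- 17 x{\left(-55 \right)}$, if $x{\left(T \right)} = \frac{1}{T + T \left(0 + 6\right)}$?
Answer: $\frac{17}{385} \approx 0.044156$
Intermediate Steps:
$x{\left(T \right)} = \frac{1}{7 T}$ ($x{\left(T \right)} = \frac{1}{T + T 6} = \frac{1}{T + 6 T} = \frac{1}{7 T}$)
$- 17 x{\left(-55 \right)} = - 17 \frac{1}{7 \left(-55\right)} = - 17 \cdot \frac{1}{7} \left(- \frac{1}{55}\right) = \left(-17\right) \left(- \frac{1}{385}\right) = \frac{17}{385}$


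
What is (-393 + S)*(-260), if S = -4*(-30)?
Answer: 70980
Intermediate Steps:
S = 120
(-393 + S)*(-260) = (-393 + 120)*(-260) = -273*(-260) = 70980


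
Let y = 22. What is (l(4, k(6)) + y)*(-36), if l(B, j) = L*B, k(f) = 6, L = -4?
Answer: -216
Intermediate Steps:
l(B, j) = -4*B
(l(4, k(6)) + y)*(-36) = (-4*4 + 22)*(-36) = (-16 + 22)*(-36) = 6*(-36) = -216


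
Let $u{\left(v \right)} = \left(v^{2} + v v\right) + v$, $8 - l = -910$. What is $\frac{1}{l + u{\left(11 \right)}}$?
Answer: $\frac{1}{1171} \approx 0.00085397$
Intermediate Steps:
$l = 918$ ($l = 8 - -910 = 8 + 910 = 918$)
$u{\left(v \right)} = v + 2 v^{2}$ ($u{\left(v \right)} = \left(v^{2} + v^{2}\right) + v = 2 v^{2} + v = v + 2 v^{2}$)
$\frac{1}{l + u{\left(11 \right)}} = \frac{1}{918 + 11 \left(1 + 2 \cdot 11\right)} = \frac{1}{918 + 11 \left(1 + 22\right)} = \frac{1}{918 + 11 \cdot 23} = \frac{1}{918 + 253} = \frac{1}{1171}$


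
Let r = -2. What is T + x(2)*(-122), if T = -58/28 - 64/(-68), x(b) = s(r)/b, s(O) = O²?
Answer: -58341/238 ≈ -245.13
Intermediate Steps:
x(b) = 4/b (x(b) = (-2)²/b = 4/b)
T = -269/238 (T = -58*1/28 - 64*(-1/68) = -29/14 + 16/17 = -269/238 ≈ -1.1303)
T + x(2)*(-122) = -269/238 + (4/2)*(-122) = -269/238 + (4*(½))*(-122) = -269/238 + 2*(-122) = -269/238 - 244 = -58341/238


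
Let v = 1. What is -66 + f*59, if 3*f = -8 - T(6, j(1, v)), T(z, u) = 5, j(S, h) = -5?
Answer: -965/3 ≈ -321.67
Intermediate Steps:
f = -13/3 (f = (-8 - 1*5)/3 = (-8 - 5)/3 = (1/3)*(-13) = -13/3 ≈ -4.3333)
-66 + f*59 = -66 - 13/3*59 = -66 - 767/3 = -965/3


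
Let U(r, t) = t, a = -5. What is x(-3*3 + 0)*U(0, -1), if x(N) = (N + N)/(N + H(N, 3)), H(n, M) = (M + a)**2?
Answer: -18/5 ≈ -3.6000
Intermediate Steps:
H(n, M) = (-5 + M)**2 (H(n, M) = (M - 5)**2 = (-5 + M)**2)
x(N) = 2*N/(4 + N) (x(N) = (N + N)/(N + (-5 + 3)**2) = (2*N)/(N + (-2)**2) = (2*N)/(N + 4) = (2*N)/(4 + N) = 2*N/(4 + N))
x(-3*3 + 0)*U(0, -1) = (2*(-3*3 + 0)/(4 + (-3*3 + 0)))*(-1) = (2*(-9 + 0)/(4 + (-9 + 0)))*(-1) = (2*(-9)/(4 - 9))*(-1) = (2*(-9)/(-5))*(-1) = (2*(-9)*(-1/5))*(-1) = (18/5)*(-1) = -18/5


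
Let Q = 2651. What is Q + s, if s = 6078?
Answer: 8729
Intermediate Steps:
Q + s = 2651 + 6078 = 8729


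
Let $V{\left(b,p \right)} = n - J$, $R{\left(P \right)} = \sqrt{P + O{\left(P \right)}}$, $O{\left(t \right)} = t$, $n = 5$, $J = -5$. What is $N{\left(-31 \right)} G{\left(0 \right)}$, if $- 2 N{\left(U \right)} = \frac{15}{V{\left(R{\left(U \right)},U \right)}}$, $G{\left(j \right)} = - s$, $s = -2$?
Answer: $- \frac{3}{2} \approx -1.5$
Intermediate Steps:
$G{\left(j \right)} = 2$ ($G{\left(j \right)} = \left(-1\right) \left(-2\right) = 2$)
$R{\left(P \right)} = \sqrt{2} \sqrt{P}$ ($R{\left(P \right)} = \sqrt{P + P} = \sqrt{2 P} = \sqrt{2} \sqrt{P}$)
$V{\left(b,p \right)} = 10$ ($V{\left(b,p \right)} = 5 - -5 = 5 + 5 = 10$)
$N{\left(U \right)} = - \frac{3}{4}$ ($N{\left(U \right)} = - \frac{15 \cdot \frac{1}{10}}{2} = \left(- \frac{1}{2}\right) \frac{3}{2} = - \frac{3}{4}$)
$N{\left(-31 \right)} G{\left(0 \right)} = \left(- \frac{3}{4}\right) 2 = - \frac{3}{2}$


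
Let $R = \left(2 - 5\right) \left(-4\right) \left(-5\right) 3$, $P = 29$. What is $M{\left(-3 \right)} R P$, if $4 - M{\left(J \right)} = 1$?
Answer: $-15660$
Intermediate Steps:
$M{\left(J \right)} = 3$ ($M{\left(J \right)} = 4 - 1 = 3$)
$R = -180$ ($R = - 3 \cdot 20 \cdot 3 = \left(-3\right) 60 = -180$)
$M{\left(-3 \right)} R P = 3 \left(-180\right) 29 = \left(-540\right) 29 = -15660$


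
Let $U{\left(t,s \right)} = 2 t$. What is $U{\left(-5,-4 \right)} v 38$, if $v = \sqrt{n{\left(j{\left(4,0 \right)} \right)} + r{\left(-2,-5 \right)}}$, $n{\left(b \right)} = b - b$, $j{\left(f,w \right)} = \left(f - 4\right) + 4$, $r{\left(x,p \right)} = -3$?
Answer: $- 380 i \sqrt{3} \approx - 658.18 i$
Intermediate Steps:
$j{\left(f,w \right)} = f$ ($j{\left(f,w \right)} = \left(-4 + f\right) + 4 = f$)
$n{\left(b \right)} = 0$
$v = i \sqrt{3}$ ($v = \sqrt{0 - 3} = \sqrt{-3} = i \sqrt{3} \approx 1.732 i$)
$U{\left(-5,-4 \right)} v 38 = 2 \left(-5\right) i \sqrt{3} \cdot 38 = - 10 i \sqrt{3} \cdot 38 = - 380 i \sqrt{3}$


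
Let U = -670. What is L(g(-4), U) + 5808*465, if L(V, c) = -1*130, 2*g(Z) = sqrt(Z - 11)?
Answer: 2700590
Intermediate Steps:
g(Z) = sqrt(-11 + Z)/2 (g(Z) = sqrt(Z - 11)/2 = sqrt(-11 + Z)/2)
L(V, c) = -130
L(g(-4), U) + 5808*465 = -130 + 5808*465 = -130 + 2700720 = 2700590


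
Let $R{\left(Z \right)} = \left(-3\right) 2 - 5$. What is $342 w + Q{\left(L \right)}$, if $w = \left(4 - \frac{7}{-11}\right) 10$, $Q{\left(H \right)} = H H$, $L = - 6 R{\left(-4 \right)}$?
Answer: $\frac{222336}{11} \approx 20212.0$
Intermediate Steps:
$R{\left(Z \right)} = -11$ ($R{\left(Z \right)} = -6 - 5 = -11$)
$L = 66$ ($L = \left(-6\right) \left(-11\right) = 66$)
$Q{\left(H \right)} = H^{2}$
$w = \frac{510}{11}$ ($w = \left(4 - - \frac{7}{11}\right) 10 = \left(4 + \frac{7}{11}\right) 10 = \frac{51}{11} \cdot 10 = \frac{510}{11} \approx 46.364$)
$342 w + Q{\left(L \right)} = 342 \cdot \frac{510}{11} + 66^{2} = \frac{174420}{11} + 4356 = \frac{222336}{11}$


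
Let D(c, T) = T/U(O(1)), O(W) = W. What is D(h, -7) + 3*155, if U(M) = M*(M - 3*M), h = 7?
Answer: 937/2 ≈ 468.50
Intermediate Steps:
U(M) = -2*M² (U(M) = M*(-2*M) = -2*M²)
D(c, T) = -T/2 (D(c, T) = T/((-2*1²)) = T/((-2*1)) = T/(-2) = T*(-½) = -T/2)
D(h, -7) + 3*155 = -½*(-7) + 3*155 = 7/2 + 465 = 937/2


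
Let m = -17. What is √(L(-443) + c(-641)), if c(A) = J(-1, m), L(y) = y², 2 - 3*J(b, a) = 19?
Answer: √1766190/3 ≈ 442.99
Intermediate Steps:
J(b, a) = -17/3 (J(b, a) = ⅔ - ⅓*19 = ⅔ - 19/3 = -17/3)
c(A) = -17/3
√(L(-443) + c(-641)) = √((-443)² - 17/3) = √(196249 - 17/3) = √(588730/3) = √1766190/3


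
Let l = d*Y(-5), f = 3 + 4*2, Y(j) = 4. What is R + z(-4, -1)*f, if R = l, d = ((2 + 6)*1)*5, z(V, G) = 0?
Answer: 160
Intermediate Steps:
d = 40 (d = (8*1)*5 = 8*5 = 40)
f = 11 (f = 3 + 8 = 11)
l = 160 (l = 40*4 = 160)
R = 160
R + z(-4, -1)*f = 160 + 0*11 = 160 + 0 = 160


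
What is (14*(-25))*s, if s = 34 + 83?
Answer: -40950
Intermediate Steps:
s = 117
(14*(-25))*s = (14*(-25))*117 = -350*117 = -40950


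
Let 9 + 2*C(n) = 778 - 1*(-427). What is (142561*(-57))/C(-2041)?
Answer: -8125977/598 ≈ -13589.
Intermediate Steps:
C(n) = 598 (C(n) = -9/2 + (778 - 1*(-427))/2 = -9/2 + (778 + 427)/2 = -9/2 + (1/2)*1205 = -9/2 + 1205/2 = 598)
(142561*(-57))/C(-2041) = (142561*(-57))/598 = -8125977*1/598 = -8125977/598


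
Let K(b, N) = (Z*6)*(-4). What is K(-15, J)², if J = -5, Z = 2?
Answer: 2304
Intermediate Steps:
K(b, N) = -48 (K(b, N) = (2*6)*(-4) = 12*(-4) = -48)
K(-15, J)² = (-48)² = 2304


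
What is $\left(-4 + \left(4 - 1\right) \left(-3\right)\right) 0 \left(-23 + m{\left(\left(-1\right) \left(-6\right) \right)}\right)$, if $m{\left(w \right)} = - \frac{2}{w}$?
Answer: $0$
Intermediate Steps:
$\left(-4 + \left(4 - 1\right) \left(-3\right)\right) 0 \left(-23 + m{\left(\left(-1\right) \left(-6\right) \right)}\right) = \left(-4 + \left(4 - 1\right) \left(-3\right)\right) 0 \left(-23 - \frac{2}{\left(-1\right) \left(-6\right)}\right) = \left(-4 + 3 \left(-3\right)\right) 0 \left(-23 - \frac{2}{6}\right) = \left(-4 - 9\right) 0 \left(-23 - \frac{1}{3}\right) = \left(-13\right) 0 \left(-23 - \frac{1}{3}\right) = 0 \left(- \frac{70}{3}\right) = 0$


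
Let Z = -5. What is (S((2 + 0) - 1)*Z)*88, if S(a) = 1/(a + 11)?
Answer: -110/3 ≈ -36.667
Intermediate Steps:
S(a) = 1/(11 + a)
(S((2 + 0) - 1)*Z)*88 = (-5/(11 + ((2 + 0) - 1)))*88 = (-5/(11 + (2 - 1)))*88 = (-5/(11 + 1))*88 = (-5/12)*88 = ((1/12)*(-5))*88 = -5/12*88 = -110/3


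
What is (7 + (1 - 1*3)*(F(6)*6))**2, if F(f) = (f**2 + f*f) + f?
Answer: 863041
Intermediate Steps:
F(f) = f + 2*f**2 (F(f) = (f**2 + f**2) + f = 2*f**2 + f = f + 2*f**2)
(7 + (1 - 1*3)*(F(6)*6))**2 = (7 + (1 - 1*3)*((6*(1 + 2*6))*6))**2 = (7 + (1 - 3)*((6*(1 + 12))*6))**2 = (7 - 2*6*13*6)**2 = (7 - 156*6)**2 = (7 - 2*468)**2 = (7 - 936)**2 = (-929)**2 = 863041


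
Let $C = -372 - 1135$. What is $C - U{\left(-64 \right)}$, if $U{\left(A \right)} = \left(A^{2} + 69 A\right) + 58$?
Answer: $-1245$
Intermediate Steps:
$U{\left(A \right)} = 58 + A^{2} + 69 A$
$C = -1507$ ($C = -372 - 1135 = -1507$)
$C - U{\left(-64 \right)} = -1507 - \left(58 + \left(-64\right)^{2} + 69 \left(-64\right)\right) = -1507 - \left(58 + 4096 - 4416\right) = -1507 - -262 = -1507 + 262 = -1245$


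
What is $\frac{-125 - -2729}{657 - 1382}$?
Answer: $- \frac{2604}{725} \approx -3.5917$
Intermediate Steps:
$\frac{-125 - -2729}{657 - 1382} = \frac{-125 + 2729}{-725} = 2604 \left(- \frac{1}{725}\right) = - \frac{2604}{725}$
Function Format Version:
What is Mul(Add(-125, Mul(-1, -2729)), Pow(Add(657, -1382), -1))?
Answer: Rational(-2604, 725) ≈ -3.5917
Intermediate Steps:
Mul(Add(-125, Mul(-1, -2729)), Pow(Add(657, -1382), -1)) = Mul(Add(-125, 2729), Pow(-725, -1)) = Mul(2604, Rational(-1, 725)) = Rational(-2604, 725)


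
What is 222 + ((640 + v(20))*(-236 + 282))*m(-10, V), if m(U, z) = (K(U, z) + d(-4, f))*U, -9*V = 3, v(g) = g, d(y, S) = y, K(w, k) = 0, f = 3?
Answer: 1214622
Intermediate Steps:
V = -⅓ (V = -⅑*3 = -⅓ ≈ -0.33333)
m(U, z) = -4*U (m(U, z) = (0 - 4)*U = -4*U)
222 + ((640 + v(20))*(-236 + 282))*m(-10, V) = 222 + ((640 + 20)*(-236 + 282))*(-4*(-10)) = 222 + (660*46)*40 = 222 + 30360*40 = 222 + 1214400 = 1214622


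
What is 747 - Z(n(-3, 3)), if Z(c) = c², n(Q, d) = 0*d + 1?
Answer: 746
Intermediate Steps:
n(Q, d) = 1 (n(Q, d) = 0 + 1 = 1)
747 - Z(n(-3, 3)) = 747 - 1*1² = 747 - 1*1 = 747 - 1 = 746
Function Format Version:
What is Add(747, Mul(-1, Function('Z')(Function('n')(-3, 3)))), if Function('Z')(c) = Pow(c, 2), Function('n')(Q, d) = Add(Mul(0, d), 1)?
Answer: 746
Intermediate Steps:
Function('n')(Q, d) = 1 (Function('n')(Q, d) = Add(0, 1) = 1)
Add(747, Mul(-1, Function('Z')(Function('n')(-3, 3)))) = Add(747, Mul(-1, Pow(1, 2))) = Add(747, Mul(-1, 1)) = Add(747, -1) = 746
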